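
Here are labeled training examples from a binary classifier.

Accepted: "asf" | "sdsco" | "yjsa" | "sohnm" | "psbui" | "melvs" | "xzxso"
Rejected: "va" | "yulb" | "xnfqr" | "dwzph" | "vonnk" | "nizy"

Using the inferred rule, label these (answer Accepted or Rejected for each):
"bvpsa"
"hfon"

Accepted, Rejected

Rule: contains 's'. This holds for each 'Accepted' example and fails for each 'Rejected' one.
"bvpsa" — has 's', hence Accepted.
"hfon" — no 's', hence Rejected.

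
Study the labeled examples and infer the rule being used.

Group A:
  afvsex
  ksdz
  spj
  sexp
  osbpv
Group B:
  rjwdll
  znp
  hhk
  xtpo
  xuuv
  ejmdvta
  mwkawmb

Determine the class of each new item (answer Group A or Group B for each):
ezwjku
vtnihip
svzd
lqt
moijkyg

Group B, Group B, Group A, Group B, Group B

The common property of the 'Group A' items is: contains 's'. No 'Group B' item has it.
Group B: ezwjku, since no 's'.
Group B: vtnihip, since no 's'.
Group A: svzd, since has 's'.
Group B: lqt, since no 's'.
Group B: moijkyg, since no 's'.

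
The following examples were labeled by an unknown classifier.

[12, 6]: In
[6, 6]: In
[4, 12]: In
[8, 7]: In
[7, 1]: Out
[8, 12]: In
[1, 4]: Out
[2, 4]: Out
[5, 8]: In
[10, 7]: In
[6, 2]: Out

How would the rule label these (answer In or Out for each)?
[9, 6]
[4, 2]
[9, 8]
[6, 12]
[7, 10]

The rule appears to be: sum ≥ 12.
[9, 6] → 9+6 = 15 → In. [4, 2] → 4+2 = 6 → Out. [9, 8] → 9+8 = 17 → In. [6, 12] → 6+12 = 18 → In. [7, 10] → 7+10 = 17 → In.

In, Out, In, In, In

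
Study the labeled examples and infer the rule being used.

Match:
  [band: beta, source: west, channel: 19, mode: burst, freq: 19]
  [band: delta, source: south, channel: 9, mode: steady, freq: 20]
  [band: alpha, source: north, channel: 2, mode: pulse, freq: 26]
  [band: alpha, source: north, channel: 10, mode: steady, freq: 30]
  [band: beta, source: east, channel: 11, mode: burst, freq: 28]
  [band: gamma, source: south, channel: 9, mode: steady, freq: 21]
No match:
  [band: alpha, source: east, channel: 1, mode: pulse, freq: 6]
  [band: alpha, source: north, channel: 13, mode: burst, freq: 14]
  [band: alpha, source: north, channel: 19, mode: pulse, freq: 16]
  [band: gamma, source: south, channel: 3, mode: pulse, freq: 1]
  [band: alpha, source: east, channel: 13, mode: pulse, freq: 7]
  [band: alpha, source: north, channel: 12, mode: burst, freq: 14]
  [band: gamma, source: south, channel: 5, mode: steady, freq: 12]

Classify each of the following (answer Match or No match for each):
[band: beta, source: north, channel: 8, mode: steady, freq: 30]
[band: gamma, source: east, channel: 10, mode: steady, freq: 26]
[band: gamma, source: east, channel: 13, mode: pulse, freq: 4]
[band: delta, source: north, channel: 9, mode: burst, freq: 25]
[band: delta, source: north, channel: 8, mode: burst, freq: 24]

Match, Match, No match, Match, Match

One predicate separates the groups cleanly: freq ≥ 19.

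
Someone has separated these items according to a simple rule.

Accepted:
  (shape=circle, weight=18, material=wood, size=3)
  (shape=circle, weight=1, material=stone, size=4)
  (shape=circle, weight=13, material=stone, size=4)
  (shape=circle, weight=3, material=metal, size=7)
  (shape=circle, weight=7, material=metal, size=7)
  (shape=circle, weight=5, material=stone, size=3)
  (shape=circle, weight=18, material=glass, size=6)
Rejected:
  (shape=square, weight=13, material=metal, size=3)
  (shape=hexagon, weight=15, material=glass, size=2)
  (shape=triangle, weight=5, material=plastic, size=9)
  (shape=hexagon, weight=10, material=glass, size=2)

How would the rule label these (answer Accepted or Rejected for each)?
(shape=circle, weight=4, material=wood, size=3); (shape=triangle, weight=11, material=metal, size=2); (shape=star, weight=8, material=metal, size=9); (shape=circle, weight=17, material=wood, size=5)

Accepted, Rejected, Rejected, Accepted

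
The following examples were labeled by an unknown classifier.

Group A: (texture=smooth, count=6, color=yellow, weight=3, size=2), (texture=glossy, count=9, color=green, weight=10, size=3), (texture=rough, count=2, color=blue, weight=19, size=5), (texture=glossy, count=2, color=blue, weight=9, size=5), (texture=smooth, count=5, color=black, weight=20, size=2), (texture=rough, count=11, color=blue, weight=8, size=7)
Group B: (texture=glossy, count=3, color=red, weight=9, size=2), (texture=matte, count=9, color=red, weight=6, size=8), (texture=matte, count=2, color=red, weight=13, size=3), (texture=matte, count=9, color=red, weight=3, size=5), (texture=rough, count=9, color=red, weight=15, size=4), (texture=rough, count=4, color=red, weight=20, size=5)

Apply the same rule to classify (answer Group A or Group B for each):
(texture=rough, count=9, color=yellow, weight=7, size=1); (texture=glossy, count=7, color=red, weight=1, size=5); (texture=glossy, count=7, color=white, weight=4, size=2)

Group A, Group B, Group A

The classifier is using: color is not red.
(texture=rough, count=9, color=yellow, weight=7, size=1): color is yellow — has this property, so Group A.
(texture=glossy, count=7, color=red, weight=1, size=5): color is red — fails the rule, so Group B.
(texture=glossy, count=7, color=white, weight=4, size=2): color is white — has this property, so Group A.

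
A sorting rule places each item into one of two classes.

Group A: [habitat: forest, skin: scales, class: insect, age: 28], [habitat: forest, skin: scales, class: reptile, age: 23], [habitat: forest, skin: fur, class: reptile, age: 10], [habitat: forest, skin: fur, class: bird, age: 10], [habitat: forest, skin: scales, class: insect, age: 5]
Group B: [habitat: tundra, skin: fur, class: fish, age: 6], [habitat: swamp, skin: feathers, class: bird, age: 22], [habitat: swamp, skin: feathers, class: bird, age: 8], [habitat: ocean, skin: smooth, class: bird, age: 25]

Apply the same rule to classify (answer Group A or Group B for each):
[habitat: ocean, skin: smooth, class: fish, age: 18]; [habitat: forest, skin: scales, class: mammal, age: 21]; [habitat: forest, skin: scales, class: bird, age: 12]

Group B, Group A, Group A

All 'Group A' examples share one property — habitat is forest — and every 'Group B' example lacks it.
[habitat: ocean, skin: smooth, class: fish, age: 18]: habitat is ocean — fails this test, so Group B. [habitat: forest, skin: scales, class: mammal, age: 21]: habitat is forest — passes, so Group A. [habitat: forest, skin: scales, class: bird, age: 12]: habitat is forest — passes, so Group A.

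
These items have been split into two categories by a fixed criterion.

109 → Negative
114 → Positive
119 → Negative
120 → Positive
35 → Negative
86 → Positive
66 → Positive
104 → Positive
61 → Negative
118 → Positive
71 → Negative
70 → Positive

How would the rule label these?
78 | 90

Positive, Positive

Looking at the examples, the only property every 'Positive' case has and every 'Negative' case lacks is: even.
78: Positive (78 is even).
90: Positive (90 is even).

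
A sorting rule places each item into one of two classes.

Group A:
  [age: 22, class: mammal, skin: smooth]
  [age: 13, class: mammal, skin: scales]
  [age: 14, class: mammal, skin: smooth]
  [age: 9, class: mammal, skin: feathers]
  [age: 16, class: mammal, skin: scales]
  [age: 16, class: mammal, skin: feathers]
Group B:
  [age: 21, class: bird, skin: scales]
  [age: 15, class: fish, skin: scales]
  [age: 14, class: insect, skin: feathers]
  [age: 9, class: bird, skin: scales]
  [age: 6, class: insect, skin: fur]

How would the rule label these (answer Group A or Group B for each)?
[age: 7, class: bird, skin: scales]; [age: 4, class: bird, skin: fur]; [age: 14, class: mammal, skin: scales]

Group B, Group B, Group A

'Group A' ⟺ class is mammal.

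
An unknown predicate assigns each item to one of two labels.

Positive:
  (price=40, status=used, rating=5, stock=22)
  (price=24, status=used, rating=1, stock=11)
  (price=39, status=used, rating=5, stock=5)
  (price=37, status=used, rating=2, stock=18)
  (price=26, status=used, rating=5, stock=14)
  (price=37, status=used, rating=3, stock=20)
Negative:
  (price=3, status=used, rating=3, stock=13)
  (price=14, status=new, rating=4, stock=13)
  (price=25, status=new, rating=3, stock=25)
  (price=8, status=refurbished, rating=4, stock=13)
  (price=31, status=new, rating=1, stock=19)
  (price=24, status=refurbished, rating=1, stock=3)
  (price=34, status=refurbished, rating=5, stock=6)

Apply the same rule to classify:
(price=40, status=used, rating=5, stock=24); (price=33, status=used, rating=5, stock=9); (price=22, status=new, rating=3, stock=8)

Positive, Positive, Negative

The common property of the 'Positive' items is: status is used AND price ≥ 8. No 'Negative' item has it.
(price=40, status=used, rating=5, stock=24) — status is used, price = 40, hence Positive. (price=33, status=used, rating=5, stock=9) — status is used, price = 33, hence Positive. (price=22, status=new, rating=3, stock=8) — status is new, price = 22, hence Negative.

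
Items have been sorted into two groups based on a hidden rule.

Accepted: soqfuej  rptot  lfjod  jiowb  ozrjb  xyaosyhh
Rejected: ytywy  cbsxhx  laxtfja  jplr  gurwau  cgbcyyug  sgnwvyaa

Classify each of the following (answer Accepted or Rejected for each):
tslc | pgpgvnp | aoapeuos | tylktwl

One predicate separates the groups cleanly: contains 'o'.

Rejected, Rejected, Accepted, Rejected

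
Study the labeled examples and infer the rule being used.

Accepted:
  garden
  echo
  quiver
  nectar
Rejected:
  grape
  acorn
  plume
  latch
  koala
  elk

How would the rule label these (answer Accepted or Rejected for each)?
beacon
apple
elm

Accepted, Rejected, Rejected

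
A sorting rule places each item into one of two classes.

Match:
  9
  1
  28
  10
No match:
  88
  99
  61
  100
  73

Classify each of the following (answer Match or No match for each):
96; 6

No match, Match

The simplest hypothesis consistent with all the labels is: at most 28.
96: 96 > 28, doesn't qualify → No match. 6: 6 ≤ 28, qualifies → Match.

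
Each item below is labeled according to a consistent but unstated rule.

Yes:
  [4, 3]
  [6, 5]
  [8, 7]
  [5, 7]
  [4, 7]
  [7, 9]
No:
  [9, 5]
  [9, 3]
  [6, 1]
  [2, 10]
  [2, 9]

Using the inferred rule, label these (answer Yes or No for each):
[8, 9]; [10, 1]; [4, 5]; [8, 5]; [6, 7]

A rule that fits every label: |first − second| ≤ 3 — true of each 'Yes' example, false of each 'No' one.
Yes: [8, 9], since |8−9| = 1. No: [10, 1], since |10−1| = 9. Yes: [4, 5], since |4−5| = 1. Yes: [8, 5], since |8−5| = 3. Yes: [6, 7], since |6−7| = 1.

Yes, No, Yes, Yes, Yes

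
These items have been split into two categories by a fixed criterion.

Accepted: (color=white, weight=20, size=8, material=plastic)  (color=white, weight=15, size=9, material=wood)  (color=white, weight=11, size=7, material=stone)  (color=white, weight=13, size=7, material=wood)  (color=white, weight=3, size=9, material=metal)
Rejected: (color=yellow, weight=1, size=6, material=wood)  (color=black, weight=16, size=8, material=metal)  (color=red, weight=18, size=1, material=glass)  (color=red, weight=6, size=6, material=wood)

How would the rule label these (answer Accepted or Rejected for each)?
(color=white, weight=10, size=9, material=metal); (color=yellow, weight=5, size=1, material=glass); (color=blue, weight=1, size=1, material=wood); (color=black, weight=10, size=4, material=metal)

Accepted, Rejected, Rejected, Rejected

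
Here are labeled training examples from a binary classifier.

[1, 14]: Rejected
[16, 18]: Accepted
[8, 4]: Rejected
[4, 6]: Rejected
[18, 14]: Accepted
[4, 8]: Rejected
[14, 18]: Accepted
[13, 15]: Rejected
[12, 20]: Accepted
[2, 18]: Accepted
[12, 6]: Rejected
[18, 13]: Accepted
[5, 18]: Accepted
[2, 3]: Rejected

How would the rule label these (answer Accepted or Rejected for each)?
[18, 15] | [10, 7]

Accepted, Rejected

The pattern is that an item is 'Accepted' exactly when: max ≥ 16.
[18, 15]: Accepted (max 18).
[10, 7]: Rejected (max 10).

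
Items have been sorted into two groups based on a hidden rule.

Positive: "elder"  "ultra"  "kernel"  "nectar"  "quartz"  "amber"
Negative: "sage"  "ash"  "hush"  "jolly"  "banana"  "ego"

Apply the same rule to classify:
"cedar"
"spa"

Positive, Negative

Comparing the two groups points to one rule — contains 'r'.
Positive: "cedar", since has 'r'. Negative: "spa", since no 'r'.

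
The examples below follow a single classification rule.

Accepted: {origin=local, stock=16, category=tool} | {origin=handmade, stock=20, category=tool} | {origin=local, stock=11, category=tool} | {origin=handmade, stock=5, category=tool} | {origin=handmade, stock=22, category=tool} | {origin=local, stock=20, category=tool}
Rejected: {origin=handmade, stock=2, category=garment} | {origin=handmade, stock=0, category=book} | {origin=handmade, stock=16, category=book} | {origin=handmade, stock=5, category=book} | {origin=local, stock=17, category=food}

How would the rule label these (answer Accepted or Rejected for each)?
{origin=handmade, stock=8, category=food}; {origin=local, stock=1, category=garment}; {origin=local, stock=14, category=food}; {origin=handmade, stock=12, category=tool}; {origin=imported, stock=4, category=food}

Rejected, Rejected, Rejected, Accepted, Rejected

Checking candidate rules against both groups, what survives is: category is tool.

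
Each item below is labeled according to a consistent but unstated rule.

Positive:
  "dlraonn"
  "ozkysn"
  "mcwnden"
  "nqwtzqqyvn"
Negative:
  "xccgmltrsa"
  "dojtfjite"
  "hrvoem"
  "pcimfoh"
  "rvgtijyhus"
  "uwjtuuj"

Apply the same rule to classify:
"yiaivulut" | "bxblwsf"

Negative, Negative

A rule that fits every label: contains 'n' — true of each 'Positive' example, false of each 'Negative' one.
"yiaivulut" — no 'n', hence Negative.
"bxblwsf" — no 'n', hence Negative.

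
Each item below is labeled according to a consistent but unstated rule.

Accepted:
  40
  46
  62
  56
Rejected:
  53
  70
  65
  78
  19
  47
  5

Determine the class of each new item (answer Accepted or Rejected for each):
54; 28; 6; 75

Rule: even AND at most 62. This holds for each 'Accepted' example and fails for each 'Rejected' one.
54 → 54 is even, 54 ≤ 62 → Accepted.
28 → 28 is even, 28 ≤ 62 → Accepted.
6 → 6 is even, 6 ≤ 62 → Accepted.
75 → 75 is odd, 75 > 62 → Rejected.

Accepted, Accepted, Accepted, Rejected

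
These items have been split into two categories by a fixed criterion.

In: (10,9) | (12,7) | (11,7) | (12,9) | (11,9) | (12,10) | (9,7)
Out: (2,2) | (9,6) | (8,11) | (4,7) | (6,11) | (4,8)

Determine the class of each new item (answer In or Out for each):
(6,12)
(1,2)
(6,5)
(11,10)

Out, Out, Out, In

One predicate separates the groups cleanly: first > second AND sum ≥ 16.
(6,12) → 6 < 12, 6+12 = 18 → Out.
(1,2) → 1 < 2, 1+2 = 3 → Out.
(6,5) → 6 > 5, 6+5 = 11 → Out.
(11,10) → 11 > 10, 11+10 = 21 → In.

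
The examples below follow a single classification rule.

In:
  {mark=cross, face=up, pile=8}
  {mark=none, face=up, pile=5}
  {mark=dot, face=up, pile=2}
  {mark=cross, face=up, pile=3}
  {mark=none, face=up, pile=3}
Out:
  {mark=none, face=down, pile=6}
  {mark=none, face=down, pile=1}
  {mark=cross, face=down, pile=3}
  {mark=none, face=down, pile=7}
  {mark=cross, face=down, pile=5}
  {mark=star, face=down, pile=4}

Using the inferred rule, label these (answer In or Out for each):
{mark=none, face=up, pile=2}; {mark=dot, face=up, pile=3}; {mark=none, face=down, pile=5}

In, In, Out

The classifier is using: face is up.
{mark=none, face=up, pile=2}: face is up — fits, so In. {mark=dot, face=up, pile=3}: face is up — fits, so In. {mark=none, face=down, pile=5}: face is down — fails the rule, so Out.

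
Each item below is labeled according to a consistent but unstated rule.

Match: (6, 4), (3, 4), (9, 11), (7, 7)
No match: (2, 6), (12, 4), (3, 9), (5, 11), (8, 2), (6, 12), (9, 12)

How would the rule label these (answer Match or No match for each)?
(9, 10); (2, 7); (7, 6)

Match, No match, Match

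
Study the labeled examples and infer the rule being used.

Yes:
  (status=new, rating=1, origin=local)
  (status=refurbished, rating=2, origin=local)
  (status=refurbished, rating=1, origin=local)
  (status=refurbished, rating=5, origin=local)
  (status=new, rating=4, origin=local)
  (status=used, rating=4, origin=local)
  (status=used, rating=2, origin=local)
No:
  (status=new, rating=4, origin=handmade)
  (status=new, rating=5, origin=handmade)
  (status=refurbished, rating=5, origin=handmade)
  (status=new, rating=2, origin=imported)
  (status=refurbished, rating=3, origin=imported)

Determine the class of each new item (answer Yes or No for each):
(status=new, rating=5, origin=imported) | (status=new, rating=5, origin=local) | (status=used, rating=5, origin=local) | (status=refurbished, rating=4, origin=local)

No, Yes, Yes, Yes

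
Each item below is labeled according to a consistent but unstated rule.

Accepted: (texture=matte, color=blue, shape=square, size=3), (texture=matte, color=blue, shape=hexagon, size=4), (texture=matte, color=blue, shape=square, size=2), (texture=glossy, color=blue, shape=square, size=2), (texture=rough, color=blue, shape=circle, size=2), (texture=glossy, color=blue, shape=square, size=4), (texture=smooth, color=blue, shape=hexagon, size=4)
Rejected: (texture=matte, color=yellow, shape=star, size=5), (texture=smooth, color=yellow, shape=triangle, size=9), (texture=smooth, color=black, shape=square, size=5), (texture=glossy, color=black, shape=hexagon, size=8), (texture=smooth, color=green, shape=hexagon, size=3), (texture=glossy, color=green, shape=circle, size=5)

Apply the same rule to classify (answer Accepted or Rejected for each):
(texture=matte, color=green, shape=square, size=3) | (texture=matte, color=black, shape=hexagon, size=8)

One predicate separates the groups cleanly: color is blue.
(texture=matte, color=green, shape=square, size=3) → color is green → Rejected.
(texture=matte, color=black, shape=hexagon, size=8) → color is black → Rejected.

Rejected, Rejected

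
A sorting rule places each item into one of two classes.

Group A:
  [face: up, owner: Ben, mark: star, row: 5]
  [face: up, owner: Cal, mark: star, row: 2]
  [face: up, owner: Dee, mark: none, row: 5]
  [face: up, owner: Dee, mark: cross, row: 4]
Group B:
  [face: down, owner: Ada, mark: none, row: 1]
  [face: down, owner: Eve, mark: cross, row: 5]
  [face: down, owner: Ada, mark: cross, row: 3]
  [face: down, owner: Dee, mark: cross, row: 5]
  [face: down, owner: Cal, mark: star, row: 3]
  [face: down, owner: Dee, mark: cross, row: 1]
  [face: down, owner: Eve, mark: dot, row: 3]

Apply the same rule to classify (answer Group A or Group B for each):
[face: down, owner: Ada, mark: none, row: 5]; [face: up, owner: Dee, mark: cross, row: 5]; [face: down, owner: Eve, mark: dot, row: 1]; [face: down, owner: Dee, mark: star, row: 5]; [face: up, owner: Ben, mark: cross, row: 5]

'Group A' ⟺ face is up.
[face: down, owner: Ada, mark: none, row: 5] → face is down → Group B.
[face: up, owner: Dee, mark: cross, row: 5] → face is up → Group A.
[face: down, owner: Eve, mark: dot, row: 1] → face is down → Group B.
[face: down, owner: Dee, mark: star, row: 5] → face is down → Group B.
[face: up, owner: Ben, mark: cross, row: 5] → face is up → Group A.

Group B, Group A, Group B, Group B, Group A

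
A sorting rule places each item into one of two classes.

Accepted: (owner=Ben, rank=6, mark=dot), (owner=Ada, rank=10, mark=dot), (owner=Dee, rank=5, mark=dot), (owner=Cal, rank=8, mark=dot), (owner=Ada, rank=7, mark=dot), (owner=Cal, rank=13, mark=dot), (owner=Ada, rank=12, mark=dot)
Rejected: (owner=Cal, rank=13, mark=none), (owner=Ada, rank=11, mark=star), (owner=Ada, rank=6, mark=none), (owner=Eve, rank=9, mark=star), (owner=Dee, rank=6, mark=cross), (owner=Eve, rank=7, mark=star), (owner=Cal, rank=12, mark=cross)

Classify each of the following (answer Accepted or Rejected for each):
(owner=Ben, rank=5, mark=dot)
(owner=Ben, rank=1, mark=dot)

The common property of the 'Accepted' items is: mark is dot. No 'Rejected' item has it.
(owner=Ben, rank=5, mark=dot): Accepted (mark is dot). (owner=Ben, rank=1, mark=dot): Accepted (mark is dot).

Accepted, Accepted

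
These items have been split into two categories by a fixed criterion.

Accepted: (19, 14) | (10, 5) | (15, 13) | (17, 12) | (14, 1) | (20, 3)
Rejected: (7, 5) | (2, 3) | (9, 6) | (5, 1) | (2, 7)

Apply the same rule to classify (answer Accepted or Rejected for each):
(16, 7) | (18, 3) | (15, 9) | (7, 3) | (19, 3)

Accepted, Accepted, Accepted, Rejected, Accepted

A rule that fits every label: first ≥ 10 — true of each 'Accepted' example, false of each 'Rejected' one.
(16, 7): Accepted (first 16). (18, 3): Accepted (first 18). (15, 9): Accepted (first 15). (7, 3): Rejected (first 7). (19, 3): Accepted (first 19).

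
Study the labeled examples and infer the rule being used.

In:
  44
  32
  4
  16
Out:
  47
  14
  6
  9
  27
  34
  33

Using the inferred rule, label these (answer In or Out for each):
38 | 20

Out, In

The common property of the 'In' items is: multiple of 4. No 'Out' item has it.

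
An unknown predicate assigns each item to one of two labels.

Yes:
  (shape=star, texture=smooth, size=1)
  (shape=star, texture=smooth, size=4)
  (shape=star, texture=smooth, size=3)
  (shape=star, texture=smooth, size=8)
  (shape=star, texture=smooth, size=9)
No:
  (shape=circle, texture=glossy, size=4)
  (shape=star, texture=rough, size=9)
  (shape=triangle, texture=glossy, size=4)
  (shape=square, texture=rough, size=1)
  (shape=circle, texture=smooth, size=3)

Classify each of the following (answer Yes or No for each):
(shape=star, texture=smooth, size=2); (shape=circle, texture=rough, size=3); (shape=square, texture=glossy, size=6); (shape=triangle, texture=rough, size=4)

Yes, No, No, No

The common property of the 'Yes' items is: texture is smooth AND shape is star. No 'No' item has it.
(shape=star, texture=smooth, size=2) — texture is smooth, shape is star, hence Yes.
(shape=circle, texture=rough, size=3) — texture is rough, shape is circle, hence No.
(shape=square, texture=glossy, size=6) — texture is glossy, shape is square, hence No.
(shape=triangle, texture=rough, size=4) — texture is rough, shape is triangle, hence No.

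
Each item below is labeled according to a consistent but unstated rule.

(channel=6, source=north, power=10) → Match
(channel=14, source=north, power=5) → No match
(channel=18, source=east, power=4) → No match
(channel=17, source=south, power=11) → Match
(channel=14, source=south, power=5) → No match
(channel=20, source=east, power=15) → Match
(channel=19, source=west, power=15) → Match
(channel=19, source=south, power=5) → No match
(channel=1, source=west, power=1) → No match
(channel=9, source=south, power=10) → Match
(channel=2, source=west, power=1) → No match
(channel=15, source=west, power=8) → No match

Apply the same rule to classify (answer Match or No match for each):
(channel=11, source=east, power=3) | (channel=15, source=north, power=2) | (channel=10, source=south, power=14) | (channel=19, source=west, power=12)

No match, No match, Match, Match

The classifier is using: power ≥ 10.
(channel=11, source=east, power=3): power = 3, does not pass → No match.
(channel=15, source=north, power=2): power = 2, does not pass → No match.
(channel=10, source=south, power=14): power = 14, qualifies → Match.
(channel=19, source=west, power=12): power = 12, qualifies → Match.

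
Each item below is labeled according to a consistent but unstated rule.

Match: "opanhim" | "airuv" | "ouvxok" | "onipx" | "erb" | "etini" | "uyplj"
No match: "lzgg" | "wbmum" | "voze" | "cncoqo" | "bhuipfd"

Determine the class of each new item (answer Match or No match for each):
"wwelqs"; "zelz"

The rule appears to be: starts with a vowel.
"wwelqs": starts with 'w' — does not pass, so No match. "zelz": starts with 'z' — does not pass, so No match.

No match, No match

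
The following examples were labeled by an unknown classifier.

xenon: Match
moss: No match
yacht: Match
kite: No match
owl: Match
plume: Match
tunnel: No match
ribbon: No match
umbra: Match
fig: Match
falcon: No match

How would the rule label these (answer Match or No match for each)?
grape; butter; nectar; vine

The rule appears to be: odd length.

Match, No match, No match, No match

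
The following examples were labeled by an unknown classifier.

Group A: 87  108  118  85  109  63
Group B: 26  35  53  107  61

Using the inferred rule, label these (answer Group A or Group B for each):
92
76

The distinguishing property — digit sum ≥ 9 — holds for all the 'Group A' cases and none of the 'Group B' cases.

Group A, Group A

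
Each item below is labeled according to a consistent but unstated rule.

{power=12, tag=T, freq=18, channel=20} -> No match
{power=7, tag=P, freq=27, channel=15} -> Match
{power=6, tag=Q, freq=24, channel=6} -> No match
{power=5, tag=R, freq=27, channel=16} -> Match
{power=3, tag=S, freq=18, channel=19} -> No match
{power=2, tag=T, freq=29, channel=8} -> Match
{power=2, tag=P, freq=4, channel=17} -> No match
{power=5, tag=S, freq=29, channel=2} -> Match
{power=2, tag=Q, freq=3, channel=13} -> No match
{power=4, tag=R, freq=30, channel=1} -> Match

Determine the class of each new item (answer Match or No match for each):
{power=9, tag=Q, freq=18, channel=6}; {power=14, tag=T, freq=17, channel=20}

No match, No match

Every 'Match' example satisfies: freq ≥ 27. None of the 'No match' examples do.
No match: {power=9, tag=Q, freq=18, channel=6}, since freq = 18.
No match: {power=14, tag=T, freq=17, channel=20}, since freq = 17.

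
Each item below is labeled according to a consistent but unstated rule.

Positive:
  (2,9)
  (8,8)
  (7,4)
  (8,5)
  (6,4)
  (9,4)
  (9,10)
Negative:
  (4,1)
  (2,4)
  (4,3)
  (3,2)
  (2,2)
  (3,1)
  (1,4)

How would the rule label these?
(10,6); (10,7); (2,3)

Positive, Positive, Negative

The classifier is using: sum ≥ 10.
(10,6): Positive (10+6 = 16).
(10,7): Positive (10+7 = 17).
(2,3): Negative (2+3 = 5).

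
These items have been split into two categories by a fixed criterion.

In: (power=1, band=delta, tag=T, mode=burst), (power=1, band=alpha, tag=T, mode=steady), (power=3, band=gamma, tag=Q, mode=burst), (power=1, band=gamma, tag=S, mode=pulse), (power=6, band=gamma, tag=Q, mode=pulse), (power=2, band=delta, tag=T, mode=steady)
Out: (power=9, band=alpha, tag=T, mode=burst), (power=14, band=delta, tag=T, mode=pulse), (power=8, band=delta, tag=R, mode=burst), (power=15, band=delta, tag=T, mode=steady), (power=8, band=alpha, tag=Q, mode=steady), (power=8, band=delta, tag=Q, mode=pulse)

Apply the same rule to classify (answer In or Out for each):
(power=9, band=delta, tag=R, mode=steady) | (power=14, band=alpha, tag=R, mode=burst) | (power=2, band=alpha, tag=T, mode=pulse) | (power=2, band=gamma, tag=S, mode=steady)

The common property of the 'In' items is: power ≤ 6. No 'Out' item has it.

Out, Out, In, In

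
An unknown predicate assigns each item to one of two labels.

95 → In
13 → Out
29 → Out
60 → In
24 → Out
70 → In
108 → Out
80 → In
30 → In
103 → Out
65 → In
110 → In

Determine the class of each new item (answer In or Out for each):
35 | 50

In, In

A rule that fits every label: multiple of 5 — true of each 'In' example, false of each 'Out' one.
35: 35 = 5·7, has this property → In. 50: 50 = 5·10, has this property → In.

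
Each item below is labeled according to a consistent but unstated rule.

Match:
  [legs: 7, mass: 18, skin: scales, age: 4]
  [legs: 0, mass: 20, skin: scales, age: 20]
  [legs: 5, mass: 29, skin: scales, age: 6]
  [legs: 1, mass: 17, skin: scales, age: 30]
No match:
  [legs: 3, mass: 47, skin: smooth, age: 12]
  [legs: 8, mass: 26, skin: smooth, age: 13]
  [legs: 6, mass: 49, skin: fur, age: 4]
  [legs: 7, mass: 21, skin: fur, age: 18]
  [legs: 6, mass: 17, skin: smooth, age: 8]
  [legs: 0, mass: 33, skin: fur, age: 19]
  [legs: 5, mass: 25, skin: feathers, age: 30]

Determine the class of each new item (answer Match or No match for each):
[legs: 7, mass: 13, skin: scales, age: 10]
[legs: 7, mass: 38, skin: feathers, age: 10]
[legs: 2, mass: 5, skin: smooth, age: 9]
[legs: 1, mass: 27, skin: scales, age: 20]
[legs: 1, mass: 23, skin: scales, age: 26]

Match, No match, No match, Match, Match

The rule appears to be: skin is scales.
[legs: 7, mass: 13, skin: scales, age: 10] → skin is scales → Match. [legs: 7, mass: 38, skin: feathers, age: 10] → skin is feathers → No match. [legs: 2, mass: 5, skin: smooth, age: 9] → skin is smooth → No match. [legs: 1, mass: 27, skin: scales, age: 20] → skin is scales → Match. [legs: 1, mass: 23, skin: scales, age: 26] → skin is scales → Match.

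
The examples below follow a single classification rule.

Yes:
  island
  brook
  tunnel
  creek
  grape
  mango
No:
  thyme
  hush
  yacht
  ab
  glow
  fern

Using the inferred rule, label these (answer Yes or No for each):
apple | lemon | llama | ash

Yes, Yes, Yes, No

The simplest hypothesis consistent with all the labels is: has ≥ 2 vowels.
Yes: apple, since 2 vowels.
Yes: lemon, since 2 vowels.
Yes: llama, since 2 vowels.
No: ash, since 1 vowel.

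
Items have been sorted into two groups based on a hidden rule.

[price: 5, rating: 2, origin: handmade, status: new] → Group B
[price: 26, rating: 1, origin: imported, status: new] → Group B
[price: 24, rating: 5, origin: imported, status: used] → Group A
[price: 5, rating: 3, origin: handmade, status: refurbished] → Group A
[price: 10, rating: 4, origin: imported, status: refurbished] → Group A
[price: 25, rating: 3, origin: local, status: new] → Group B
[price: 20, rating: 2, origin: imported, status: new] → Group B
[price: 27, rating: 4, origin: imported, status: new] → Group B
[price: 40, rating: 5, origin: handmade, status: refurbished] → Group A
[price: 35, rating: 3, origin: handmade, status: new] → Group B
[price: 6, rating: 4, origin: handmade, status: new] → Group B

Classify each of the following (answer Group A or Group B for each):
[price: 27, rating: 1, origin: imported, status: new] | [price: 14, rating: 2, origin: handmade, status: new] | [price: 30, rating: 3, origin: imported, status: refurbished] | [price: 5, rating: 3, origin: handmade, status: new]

Checking candidate rules against both groups, what survives is: status is not new.
[price: 27, rating: 1, origin: imported, status: new] → status is new → Group B. [price: 14, rating: 2, origin: handmade, status: new] → status is new → Group B. [price: 30, rating: 3, origin: imported, status: refurbished] → status is refurbished → Group A. [price: 5, rating: 3, origin: handmade, status: new] → status is new → Group B.

Group B, Group B, Group A, Group B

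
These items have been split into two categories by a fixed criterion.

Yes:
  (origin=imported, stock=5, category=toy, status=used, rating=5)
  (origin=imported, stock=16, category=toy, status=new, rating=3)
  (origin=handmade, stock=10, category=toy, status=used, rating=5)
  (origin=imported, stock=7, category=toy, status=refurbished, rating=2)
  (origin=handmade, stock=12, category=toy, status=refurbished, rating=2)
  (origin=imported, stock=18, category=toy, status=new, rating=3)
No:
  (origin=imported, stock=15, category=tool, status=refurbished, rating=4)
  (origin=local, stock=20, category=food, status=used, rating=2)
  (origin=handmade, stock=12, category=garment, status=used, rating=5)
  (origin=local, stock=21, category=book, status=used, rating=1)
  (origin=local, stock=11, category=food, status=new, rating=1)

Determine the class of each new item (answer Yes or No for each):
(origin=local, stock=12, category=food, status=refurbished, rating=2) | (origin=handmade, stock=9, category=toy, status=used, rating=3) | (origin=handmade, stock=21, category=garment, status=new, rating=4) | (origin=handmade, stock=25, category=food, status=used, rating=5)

No, Yes, No, No

One predicate separates the groups cleanly: category is toy.
(origin=local, stock=12, category=food, status=refurbished, rating=2): category is food, lacks this property → No. (origin=handmade, stock=9, category=toy, status=used, rating=3): category is toy, matches → Yes. (origin=handmade, stock=21, category=garment, status=new, rating=4): category is garment, lacks this property → No. (origin=handmade, stock=25, category=food, status=used, rating=5): category is food, lacks this property → No.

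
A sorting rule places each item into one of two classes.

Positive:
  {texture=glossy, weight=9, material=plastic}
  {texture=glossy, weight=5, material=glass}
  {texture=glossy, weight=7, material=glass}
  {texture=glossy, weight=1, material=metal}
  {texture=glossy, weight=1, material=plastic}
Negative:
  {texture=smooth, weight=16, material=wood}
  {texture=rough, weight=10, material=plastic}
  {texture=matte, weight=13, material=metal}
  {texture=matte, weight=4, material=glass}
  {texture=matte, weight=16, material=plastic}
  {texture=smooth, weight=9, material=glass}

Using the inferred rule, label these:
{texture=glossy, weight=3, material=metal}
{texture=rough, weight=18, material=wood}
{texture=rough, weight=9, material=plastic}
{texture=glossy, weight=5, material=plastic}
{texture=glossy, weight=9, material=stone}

Positive, Negative, Negative, Positive, Positive

The common property of the 'Positive' items is: texture is glossy. No 'Negative' item has it.
Positive: {texture=glossy, weight=3, material=metal}, since texture is glossy.
Negative: {texture=rough, weight=18, material=wood}, since texture is rough.
Negative: {texture=rough, weight=9, material=plastic}, since texture is rough.
Positive: {texture=glossy, weight=5, material=plastic}, since texture is glossy.
Positive: {texture=glossy, weight=9, material=stone}, since texture is glossy.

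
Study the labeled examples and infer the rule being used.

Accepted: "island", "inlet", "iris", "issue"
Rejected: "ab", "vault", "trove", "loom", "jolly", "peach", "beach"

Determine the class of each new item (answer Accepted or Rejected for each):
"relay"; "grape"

Rejected, Rejected

The distinguishing property — contains 'i' — holds for all the 'Accepted' cases and none of the 'Rejected' cases.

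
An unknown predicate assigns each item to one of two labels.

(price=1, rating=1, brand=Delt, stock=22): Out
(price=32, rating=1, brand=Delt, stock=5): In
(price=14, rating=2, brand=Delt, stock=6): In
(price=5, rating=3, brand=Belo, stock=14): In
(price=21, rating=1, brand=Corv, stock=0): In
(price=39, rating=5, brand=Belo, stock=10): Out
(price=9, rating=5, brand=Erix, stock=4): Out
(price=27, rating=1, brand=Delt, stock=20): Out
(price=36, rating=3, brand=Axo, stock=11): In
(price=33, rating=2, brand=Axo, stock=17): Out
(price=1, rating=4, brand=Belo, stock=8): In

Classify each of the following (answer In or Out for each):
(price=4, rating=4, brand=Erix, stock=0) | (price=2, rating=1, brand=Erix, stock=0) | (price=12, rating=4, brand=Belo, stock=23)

One predicate separates the groups cleanly: rating ≤ 4 AND stock ≤ 14.
(price=4, rating=4, brand=Erix, stock=0): rating = 4, stock = 0, fits → In. (price=2, rating=1, brand=Erix, stock=0): rating = 1, stock = 0, fits → In. (price=12, rating=4, brand=Belo, stock=23): rating = 4, stock = 23, does not pass → Out.

In, In, Out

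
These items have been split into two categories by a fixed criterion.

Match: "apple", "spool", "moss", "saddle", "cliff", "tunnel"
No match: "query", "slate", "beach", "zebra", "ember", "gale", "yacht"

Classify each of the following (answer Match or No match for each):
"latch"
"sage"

A rule that fits every label: has a double letter — true of each 'Match' example, false of each 'No match' one.

No match, No match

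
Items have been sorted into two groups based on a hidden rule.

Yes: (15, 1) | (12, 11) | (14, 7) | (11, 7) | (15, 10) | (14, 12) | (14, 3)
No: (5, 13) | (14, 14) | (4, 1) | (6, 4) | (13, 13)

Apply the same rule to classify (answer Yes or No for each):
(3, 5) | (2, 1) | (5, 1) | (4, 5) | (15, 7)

No, No, No, No, Yes

'Yes' ⟺ first > second AND sum ≥ 16.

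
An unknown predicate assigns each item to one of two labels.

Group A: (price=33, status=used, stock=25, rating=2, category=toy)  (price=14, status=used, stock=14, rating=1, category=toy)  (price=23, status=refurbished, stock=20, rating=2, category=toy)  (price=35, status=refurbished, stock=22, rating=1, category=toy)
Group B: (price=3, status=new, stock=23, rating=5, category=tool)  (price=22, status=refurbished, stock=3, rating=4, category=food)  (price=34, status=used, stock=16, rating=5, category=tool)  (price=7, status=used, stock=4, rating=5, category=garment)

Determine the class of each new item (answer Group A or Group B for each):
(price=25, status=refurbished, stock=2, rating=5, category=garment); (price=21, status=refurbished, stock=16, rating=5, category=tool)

All 'Group A' examples share one property — category is toy — and every 'Group B' example lacks it.
(price=25, status=refurbished, stock=2, rating=5, category=garment) → category is garment → Group B. (price=21, status=refurbished, stock=16, rating=5, category=tool) → category is tool → Group B.

Group B, Group B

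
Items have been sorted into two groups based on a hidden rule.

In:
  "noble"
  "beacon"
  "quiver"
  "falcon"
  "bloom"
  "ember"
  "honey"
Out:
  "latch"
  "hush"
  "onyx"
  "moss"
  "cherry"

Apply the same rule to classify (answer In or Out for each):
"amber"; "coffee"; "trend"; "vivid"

'In' ⟺ has ≥ 2 vowels.
"amber": In (2 vowels). "coffee": In (3 vowels). "trend": Out (1 vowel). "vivid": In (2 vowels).

In, In, Out, In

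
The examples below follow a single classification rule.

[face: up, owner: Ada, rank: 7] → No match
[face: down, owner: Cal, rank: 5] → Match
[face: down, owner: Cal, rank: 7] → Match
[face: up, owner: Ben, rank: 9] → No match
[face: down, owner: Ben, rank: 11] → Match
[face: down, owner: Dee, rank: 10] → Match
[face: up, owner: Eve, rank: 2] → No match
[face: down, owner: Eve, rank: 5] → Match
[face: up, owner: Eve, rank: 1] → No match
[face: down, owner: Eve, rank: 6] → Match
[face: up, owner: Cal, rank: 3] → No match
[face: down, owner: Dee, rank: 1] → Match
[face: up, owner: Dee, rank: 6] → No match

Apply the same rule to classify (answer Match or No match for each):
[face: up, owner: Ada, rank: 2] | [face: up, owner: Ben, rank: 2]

Checking candidate rules against both groups, what survives is: face is down.
[face: up, owner: Ada, rank: 2]: face is up, doesn't match → No match. [face: up, owner: Ben, rank: 2]: face is up, doesn't match → No match.

No match, No match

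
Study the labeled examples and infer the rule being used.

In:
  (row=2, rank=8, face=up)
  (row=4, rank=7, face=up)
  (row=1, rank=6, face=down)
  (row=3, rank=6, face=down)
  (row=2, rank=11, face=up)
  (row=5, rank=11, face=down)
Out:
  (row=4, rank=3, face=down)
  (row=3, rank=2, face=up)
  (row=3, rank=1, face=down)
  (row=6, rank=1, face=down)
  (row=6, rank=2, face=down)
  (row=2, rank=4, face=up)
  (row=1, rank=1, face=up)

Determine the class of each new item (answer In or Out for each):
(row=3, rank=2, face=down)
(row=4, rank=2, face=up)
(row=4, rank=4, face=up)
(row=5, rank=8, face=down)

'In' ⟺ rank ≥ 6.
(row=3, rank=2, face=down) — rank = 2, hence Out.
(row=4, rank=2, face=up) — rank = 2, hence Out.
(row=4, rank=4, face=up) — rank = 4, hence Out.
(row=5, rank=8, face=down) — rank = 8, hence In.

Out, Out, Out, In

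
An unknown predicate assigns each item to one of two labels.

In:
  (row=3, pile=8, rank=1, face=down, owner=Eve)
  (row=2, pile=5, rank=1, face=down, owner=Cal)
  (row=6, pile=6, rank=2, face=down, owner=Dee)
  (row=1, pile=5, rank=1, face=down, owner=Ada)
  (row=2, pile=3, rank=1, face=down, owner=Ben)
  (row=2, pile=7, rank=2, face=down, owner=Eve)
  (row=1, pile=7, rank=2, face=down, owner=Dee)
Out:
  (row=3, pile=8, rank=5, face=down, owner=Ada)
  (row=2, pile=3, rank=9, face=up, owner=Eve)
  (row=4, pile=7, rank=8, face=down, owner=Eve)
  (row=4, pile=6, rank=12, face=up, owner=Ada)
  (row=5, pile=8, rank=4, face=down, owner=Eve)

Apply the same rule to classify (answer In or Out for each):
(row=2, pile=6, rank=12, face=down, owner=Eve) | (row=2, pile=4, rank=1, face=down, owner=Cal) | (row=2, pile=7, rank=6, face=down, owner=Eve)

Out, In, Out

All 'In' examples share one property — rank ≤ 2 — and every 'Out' example lacks it.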